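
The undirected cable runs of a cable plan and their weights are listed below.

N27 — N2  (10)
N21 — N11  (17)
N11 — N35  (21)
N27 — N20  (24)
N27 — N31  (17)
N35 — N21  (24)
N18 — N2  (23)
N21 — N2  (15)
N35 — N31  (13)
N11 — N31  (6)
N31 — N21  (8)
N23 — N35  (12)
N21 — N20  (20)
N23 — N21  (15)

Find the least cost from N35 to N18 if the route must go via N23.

Best N35 to N23: N35 → N23 costing 12
Best N23 to N18: N23 → N21 → N2 → N18 costing 53
Total via N23: 12 + 53 = 65.

65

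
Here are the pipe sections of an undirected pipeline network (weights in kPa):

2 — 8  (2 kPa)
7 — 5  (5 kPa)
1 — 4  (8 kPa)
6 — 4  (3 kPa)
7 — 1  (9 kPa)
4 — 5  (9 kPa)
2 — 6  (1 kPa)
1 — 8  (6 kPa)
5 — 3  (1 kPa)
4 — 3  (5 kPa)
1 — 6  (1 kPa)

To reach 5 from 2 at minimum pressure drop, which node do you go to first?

6

Enumerating some paths:
2 → 6 → 4 → 5: 1+3+9 = 13
2 → 6 → 4 → 3 → 5: 1+3+5+1 = 10
2 → 6 → 1 → 7 → 5: 1+1+9+5 = 16
2 → 6 → 1 → 4 → 3 → 5: 1+1+8+5+1 = 16
Cheapest is 2 → 6 → 4 → 3 → 5 at 10 kPa.
So from 2 the first move is to 6.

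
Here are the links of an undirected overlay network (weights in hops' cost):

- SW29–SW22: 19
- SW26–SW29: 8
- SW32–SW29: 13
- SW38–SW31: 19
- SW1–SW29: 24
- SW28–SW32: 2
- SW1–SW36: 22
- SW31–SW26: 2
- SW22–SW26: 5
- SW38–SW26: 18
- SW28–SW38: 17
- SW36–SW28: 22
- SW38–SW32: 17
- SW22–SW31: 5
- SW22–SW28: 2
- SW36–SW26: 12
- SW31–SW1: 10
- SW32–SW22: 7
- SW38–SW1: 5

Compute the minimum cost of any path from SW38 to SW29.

Compare a few routes:
SW38–SW1–SW31–SW26–SW29: 5+10+2+8 = 25
SW38–SW26–SW29: 18+8 = 26
The minimum is 25 hops' cost via SW38–SW1–SW31–SW26–SW29.

25 hops' cost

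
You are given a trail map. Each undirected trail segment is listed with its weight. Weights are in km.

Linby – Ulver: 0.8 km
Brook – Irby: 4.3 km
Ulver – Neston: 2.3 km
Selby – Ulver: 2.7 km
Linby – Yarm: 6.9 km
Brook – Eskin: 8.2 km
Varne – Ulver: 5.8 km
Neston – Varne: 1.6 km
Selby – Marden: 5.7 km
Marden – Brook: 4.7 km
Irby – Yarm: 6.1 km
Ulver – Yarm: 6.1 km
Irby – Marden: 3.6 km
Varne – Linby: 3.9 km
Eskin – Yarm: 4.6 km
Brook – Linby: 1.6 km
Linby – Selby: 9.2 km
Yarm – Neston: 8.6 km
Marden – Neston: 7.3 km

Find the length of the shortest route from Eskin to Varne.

Settle nodes by increasing distance from Eskin:
Eskin: 0
Yarm: 4.6  (via Eskin)
Brook: 8.2  (via Eskin)
Linby: 9.8  (via Brook)
Ulver: 10.6  (via Linby)
Irby: 10.7  (via Yarm)
Marden: 12.9  (via Brook)
Neston: 12.9  (via Ulver)
Selby: 13.3  (via Ulver)
Varne: 13.7  (via Linby)
Shortest route: Eskin–Brook–Linby–Varne = 13.7 km.

13.7 km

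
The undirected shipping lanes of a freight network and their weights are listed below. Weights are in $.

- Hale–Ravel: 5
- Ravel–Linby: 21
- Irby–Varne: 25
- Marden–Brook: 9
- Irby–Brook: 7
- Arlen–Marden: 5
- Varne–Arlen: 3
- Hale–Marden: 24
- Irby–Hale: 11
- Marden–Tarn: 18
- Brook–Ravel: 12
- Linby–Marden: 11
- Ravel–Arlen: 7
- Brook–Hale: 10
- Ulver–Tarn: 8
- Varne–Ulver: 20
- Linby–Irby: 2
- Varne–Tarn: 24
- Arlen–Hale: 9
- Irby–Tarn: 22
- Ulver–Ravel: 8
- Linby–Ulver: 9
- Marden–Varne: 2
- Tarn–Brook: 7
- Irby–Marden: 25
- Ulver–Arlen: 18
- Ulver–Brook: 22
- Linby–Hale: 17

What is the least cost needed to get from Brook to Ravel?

$12

Settle nodes by increasing distance from Brook:
Brook: 0
Irby: 7  (via Brook)
Tarn: 7  (via Brook)
Marden: 9  (via Brook)
Linby: 9  (via Irby)
Hale: 10  (via Brook)
Varne: 11  (via Marden)
Ravel: 12  (via Brook)
Shortest route: Brook → Ravel = $12.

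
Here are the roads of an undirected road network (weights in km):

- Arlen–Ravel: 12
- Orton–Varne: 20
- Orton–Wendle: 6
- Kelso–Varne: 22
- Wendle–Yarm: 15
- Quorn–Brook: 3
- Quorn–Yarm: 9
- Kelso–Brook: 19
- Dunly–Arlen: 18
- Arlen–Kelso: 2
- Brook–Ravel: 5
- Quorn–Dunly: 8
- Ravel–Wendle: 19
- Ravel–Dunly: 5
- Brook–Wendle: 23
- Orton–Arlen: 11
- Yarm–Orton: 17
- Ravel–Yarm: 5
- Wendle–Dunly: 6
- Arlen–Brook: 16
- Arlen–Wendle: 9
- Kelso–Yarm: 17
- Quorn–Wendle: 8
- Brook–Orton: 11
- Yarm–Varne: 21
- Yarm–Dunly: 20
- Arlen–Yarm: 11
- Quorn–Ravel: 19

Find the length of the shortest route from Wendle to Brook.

Compare a few routes:
Wendle → Quorn → Brook: 8+3 = 11
Wendle → Orton → Brook: 6+11 = 17
Wendle → Dunly → Ravel → Brook: 6+5+5 = 16
Wendle → Dunly → Quorn → Brook: 6+8+3 = 17
Cheapest is Wendle → Quorn → Brook at 11 km.

11 km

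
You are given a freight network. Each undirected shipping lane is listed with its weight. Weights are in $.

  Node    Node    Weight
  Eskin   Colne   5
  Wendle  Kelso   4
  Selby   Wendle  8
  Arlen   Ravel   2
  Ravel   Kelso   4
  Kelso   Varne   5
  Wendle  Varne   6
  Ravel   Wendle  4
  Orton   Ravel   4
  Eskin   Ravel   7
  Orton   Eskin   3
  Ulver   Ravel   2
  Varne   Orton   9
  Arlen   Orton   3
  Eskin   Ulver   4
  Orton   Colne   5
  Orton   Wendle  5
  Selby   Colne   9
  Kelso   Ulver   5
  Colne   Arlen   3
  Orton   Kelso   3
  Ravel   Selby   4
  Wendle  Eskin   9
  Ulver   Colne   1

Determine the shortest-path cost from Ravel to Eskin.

Shortest distances from Ravel:
Ravel: 0
Arlen: 2  (via Ravel)
Ulver: 2  (via Ravel)
Colne: 3  (via Ulver)
Kelso: 4  (via Ravel)
Wendle: 4  (via Ravel)
Selby: 4  (via Ravel)
Orton: 4  (via Ravel)
Eskin: 6  (via Ulver)
Shortest route: Ravel–Ulver–Eskin = $6.

$6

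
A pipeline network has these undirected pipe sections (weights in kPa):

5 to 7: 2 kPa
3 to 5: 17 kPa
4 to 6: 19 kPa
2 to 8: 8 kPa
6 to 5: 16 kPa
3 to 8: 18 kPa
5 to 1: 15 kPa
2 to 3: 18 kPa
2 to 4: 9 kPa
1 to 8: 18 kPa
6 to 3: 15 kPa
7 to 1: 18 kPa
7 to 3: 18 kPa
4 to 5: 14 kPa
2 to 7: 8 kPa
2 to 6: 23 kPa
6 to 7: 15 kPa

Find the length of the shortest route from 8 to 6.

31 kPa

Shortest distances from 8:
8: 0
2: 8  (via 8)
7: 16  (via 2)
4: 17  (via 2)
1: 18  (via 8)
3: 18  (via 8)
5: 18  (via 7)
6: 31  (via 2)
Shortest route: 8–2–6 = 31 kPa.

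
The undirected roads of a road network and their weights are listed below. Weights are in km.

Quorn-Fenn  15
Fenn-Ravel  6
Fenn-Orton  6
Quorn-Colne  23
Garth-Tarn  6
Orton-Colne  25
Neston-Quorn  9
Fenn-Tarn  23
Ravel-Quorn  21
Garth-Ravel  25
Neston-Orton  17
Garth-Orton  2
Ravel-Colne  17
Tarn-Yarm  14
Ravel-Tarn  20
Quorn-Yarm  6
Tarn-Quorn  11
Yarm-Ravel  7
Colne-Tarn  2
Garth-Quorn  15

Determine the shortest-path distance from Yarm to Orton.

19 km

Compare a few routes:
Yarm → Ravel → Fenn → Orton: 7+6+6 = 19
Yarm → Tarn → Garth → Orton: 14+6+2 = 22
The minimum is 19 km via Yarm → Ravel → Fenn → Orton.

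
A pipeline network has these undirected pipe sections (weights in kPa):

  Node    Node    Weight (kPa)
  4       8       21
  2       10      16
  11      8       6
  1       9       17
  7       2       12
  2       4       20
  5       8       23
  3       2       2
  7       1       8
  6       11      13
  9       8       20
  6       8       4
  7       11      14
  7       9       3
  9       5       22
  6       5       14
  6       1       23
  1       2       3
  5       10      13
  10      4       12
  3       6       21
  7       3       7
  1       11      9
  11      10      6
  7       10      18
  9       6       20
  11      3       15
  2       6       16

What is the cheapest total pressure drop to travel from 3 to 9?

Candidate routes:
3 → 7 → 9: 7+3 = 10
3 → 2 → 1 → 7 → 9: 2+3+8+3 = 16
Cheapest is 3 → 7 → 9 at 10 kPa.

10 kPa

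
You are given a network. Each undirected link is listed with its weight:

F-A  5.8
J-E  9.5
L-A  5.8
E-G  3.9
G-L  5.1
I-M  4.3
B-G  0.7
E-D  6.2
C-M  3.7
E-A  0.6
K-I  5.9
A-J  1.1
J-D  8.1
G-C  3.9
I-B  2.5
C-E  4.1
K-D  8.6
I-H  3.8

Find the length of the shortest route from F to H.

Compare a few routes:
F–A–E–G–B–I–H: 5.8+0.6+3.9+0.7+2.5+3.8 = 17.3
F–A–E–C–G–B–I–H: 5.8+0.6+4.1+3.9+0.7+2.5+3.8 = 21.4
The minimum is 17.3 via F–A–E–G–B–I–H.

17.3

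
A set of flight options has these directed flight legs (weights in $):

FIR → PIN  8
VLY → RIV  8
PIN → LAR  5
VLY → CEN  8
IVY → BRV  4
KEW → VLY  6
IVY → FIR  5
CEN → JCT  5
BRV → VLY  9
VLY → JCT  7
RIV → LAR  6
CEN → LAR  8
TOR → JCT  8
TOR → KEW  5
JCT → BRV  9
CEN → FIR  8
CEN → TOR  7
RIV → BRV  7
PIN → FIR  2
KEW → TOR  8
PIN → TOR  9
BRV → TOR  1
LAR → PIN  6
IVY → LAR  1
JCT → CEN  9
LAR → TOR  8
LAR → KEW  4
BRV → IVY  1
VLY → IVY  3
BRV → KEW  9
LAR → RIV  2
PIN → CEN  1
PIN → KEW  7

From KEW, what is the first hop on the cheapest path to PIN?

Compare a few routes:
KEW - VLY - IVY - FIR - PIN: 6+3+5+8 = 22
KEW - VLY - IVY - LAR - PIN: 6+3+1+6 = 16
Cheapest is KEW - VLY - IVY - LAR - PIN at $16.
So from KEW the first move is to VLY.

VLY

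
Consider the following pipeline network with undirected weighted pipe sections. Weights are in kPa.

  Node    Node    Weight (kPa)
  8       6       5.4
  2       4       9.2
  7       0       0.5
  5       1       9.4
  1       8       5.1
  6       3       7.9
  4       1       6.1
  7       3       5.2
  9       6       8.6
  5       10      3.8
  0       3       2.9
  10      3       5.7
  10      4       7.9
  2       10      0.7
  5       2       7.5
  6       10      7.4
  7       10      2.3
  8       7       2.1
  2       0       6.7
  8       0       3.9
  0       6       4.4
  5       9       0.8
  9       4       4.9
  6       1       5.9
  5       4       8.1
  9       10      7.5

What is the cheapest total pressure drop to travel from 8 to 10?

4.4 kPa

Enumerating some paths:
8 → 7 → 10: 2.1+2.3 = 4.4
8 → 0 → 7 → 10: 3.9+0.5+2.3 = 6.7
The minimum is 4.4 kPa via 8 → 7 → 10.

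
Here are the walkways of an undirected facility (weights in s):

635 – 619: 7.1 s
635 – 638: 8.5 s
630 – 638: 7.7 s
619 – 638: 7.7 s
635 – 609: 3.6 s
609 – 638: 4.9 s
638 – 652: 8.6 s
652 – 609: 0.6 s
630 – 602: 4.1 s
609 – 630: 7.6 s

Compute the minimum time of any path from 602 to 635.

15.3 s

Candidate routes:
602 → 630 → 638 → 609 → 635: 4.1+7.7+4.9+3.6 = 20.3
602 → 630 → 609 → 635: 4.1+7.6+3.6 = 15.3
The minimum is 15.3 s via 602 → 630 → 609 → 635.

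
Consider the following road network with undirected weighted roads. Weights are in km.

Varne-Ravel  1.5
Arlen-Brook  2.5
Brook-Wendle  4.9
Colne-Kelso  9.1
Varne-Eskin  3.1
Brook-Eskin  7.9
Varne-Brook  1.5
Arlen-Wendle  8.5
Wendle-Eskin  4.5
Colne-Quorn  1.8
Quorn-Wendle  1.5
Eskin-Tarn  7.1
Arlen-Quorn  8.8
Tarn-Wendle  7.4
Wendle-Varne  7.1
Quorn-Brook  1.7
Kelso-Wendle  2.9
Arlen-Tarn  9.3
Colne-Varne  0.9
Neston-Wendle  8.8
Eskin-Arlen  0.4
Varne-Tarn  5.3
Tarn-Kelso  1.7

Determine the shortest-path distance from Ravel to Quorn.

Candidate routes:
Ravel → Varne → Colne → Quorn: 1.5+0.9+1.8 = 4.2
Ravel → Varne → Brook → Quorn: 1.5+1.5+1.7 = 4.7
Ravel → Varne → Eskin → Arlen → Brook → Quorn: 1.5+3.1+0.4+2.5+1.7 = 9.2
The minimum is 4.2 km via Ravel → Varne → Colne → Quorn.

4.2 km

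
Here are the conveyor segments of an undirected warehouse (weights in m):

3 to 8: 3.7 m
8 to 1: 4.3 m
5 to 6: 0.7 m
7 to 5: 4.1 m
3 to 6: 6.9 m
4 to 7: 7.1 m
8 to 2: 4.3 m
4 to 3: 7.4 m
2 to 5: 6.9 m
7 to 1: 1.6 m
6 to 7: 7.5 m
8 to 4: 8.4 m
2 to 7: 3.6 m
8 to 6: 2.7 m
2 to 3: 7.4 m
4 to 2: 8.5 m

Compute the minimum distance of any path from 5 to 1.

Enumerating some paths:
5 → 7 → 1: 4.1+1.6 = 5.7
5 → 6 → 7 → 1: 0.7+7.5+1.6 = 9.8
5 → 2 → 7 → 1: 6.9+3.6+1.6 = 12.1
5 → 6 → 8 → 1: 0.7+2.7+4.3 = 7.7
Cheapest is 5 → 7 → 1 at 5.7 m.

5.7 m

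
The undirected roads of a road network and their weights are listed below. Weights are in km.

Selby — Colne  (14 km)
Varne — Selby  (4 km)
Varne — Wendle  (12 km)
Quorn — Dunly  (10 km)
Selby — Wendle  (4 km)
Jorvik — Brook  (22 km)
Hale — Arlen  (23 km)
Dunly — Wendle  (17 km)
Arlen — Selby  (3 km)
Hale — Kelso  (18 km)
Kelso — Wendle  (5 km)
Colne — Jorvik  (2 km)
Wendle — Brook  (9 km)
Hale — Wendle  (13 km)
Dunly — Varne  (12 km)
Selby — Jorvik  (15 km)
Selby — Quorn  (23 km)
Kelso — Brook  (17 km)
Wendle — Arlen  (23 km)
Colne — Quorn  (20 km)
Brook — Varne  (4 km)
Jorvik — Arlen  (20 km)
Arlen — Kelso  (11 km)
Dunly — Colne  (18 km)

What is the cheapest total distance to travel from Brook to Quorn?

26 km

Running Dijkstra from Brook:
Brook: 0
Varne: 4  (via Brook)
Selby: 8  (via Varne)
Wendle: 9  (via Brook)
Arlen: 11  (via Selby)
Kelso: 14  (via Wendle)
Dunly: 16  (via Varne)
Hale: 22  (via Wendle)
Colne: 22  (via Selby)
Jorvik: 22  (via Brook)
Quorn: 26  (via Dunly)
Shortest route: Brook–Varne–Dunly–Quorn = 26 km.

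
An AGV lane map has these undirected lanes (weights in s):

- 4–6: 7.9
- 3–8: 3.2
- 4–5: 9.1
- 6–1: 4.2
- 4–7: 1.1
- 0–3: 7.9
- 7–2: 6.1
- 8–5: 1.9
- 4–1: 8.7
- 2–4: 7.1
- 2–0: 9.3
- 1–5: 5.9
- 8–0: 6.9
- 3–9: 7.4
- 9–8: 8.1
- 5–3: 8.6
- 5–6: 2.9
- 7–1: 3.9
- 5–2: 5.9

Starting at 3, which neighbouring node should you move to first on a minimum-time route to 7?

8

Candidate routes:
3 → 8 → 5 → 1 → 7: 3.2+1.9+5.9+3.9 = 14.9
3 → 8 → 5 → 4 → 7: 3.2+1.9+9.1+1.1 = 15.3
Cheapest is 3 → 8 → 5 → 1 → 7 at 14.9 s.
So from 3 the first move is to 8.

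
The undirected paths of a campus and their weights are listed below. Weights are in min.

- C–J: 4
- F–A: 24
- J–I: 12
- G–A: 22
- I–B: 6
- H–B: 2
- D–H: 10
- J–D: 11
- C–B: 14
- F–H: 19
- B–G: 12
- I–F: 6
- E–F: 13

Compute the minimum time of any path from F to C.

Enumerating some paths:
F → I → J → C: 6+12+4 = 22
F → I → B → C: 6+6+14 = 26
The minimum is 22 min via F → I → J → C.

22 min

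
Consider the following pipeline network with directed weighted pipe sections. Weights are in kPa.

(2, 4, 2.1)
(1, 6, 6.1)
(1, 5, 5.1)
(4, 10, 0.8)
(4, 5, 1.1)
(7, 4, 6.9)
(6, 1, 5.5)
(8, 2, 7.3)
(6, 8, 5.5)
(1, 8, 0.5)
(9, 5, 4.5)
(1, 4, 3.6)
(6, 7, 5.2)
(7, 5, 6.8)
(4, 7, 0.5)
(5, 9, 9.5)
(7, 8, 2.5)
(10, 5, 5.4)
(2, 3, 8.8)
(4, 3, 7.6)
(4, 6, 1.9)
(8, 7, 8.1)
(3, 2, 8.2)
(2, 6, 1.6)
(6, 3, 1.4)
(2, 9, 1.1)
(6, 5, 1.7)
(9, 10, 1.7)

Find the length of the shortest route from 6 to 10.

9.9 kPa

Compare a few routes:
6 - 1 - 4 - 10: 5.5+3.6+0.8 = 9.9
6 - 3 - 2 - 9 - 10: 1.4+8.2+1.1+1.7 = 12.4
6 - 3 - 2 - 4 - 10: 1.4+8.2+2.1+0.8 = 12.5
Cheapest is 6 - 1 - 4 - 10 at 9.9 kPa.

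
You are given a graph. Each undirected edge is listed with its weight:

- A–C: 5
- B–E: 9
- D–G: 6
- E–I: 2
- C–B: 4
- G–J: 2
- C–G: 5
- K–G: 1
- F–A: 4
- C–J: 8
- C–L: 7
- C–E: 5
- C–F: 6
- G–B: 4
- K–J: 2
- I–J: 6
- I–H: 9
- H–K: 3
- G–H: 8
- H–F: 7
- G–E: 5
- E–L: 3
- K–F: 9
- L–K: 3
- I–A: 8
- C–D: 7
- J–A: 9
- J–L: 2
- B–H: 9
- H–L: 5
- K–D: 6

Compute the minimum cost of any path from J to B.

6

Compare a few routes:
J–K–G–B: 2+1+4 = 7
J–G–B: 2+4 = 6
J–G–C–B: 2+5+4 = 11
J–L–K–G–B: 2+3+1+4 = 10
Cheapest is J–G–B at 6.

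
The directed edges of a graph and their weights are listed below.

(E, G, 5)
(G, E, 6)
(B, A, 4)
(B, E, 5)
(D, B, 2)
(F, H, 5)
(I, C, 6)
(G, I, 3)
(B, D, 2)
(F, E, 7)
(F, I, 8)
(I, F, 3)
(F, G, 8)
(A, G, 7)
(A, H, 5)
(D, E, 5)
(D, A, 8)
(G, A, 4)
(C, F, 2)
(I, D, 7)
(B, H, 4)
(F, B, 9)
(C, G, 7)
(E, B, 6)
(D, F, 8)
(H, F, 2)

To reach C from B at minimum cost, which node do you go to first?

Compare a few routes:
B - H - F - I - C: 4+2+8+6 = 20
B - E - G - I - C: 5+5+3+6 = 19
B - A - G - I - C: 4+7+3+6 = 20
Cheapest is B - E - G - I - C at 19.
So from B the first move is to E.

E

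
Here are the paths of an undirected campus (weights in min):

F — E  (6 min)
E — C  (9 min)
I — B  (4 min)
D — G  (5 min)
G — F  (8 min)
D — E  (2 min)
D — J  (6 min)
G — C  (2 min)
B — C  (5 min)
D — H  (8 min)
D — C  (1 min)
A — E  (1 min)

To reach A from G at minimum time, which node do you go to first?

Enumerating some paths:
G → C → D → E → A: 2+1+2+1 = 6
G → D → E → A: 5+2+1 = 8
G → F → E → A: 8+6+1 = 15
G → C → E → A: 2+9+1 = 12
Cheapest is G → C → D → E → A at 6 min.
So from G the first move is to C.

C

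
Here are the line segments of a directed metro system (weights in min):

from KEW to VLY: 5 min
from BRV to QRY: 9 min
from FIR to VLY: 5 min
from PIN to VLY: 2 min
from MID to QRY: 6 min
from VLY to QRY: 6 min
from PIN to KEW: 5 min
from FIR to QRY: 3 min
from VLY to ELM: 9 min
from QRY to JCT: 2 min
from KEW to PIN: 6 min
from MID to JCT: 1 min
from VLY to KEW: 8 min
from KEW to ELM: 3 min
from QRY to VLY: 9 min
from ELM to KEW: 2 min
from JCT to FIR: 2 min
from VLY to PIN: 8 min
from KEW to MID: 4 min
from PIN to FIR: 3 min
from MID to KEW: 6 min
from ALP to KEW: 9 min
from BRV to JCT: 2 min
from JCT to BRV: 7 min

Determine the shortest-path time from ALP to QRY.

Candidate routes:
ALP → KEW → PIN → FIR → QRY: 9+6+3+3 = 21
ALP → KEW → VLY → QRY: 9+5+6 = 20
ALP → KEW → PIN → VLY → QRY: 9+6+2+6 = 23
ALP → KEW → MID → QRY: 9+4+6 = 19
The minimum is 19 min via ALP → KEW → MID → QRY.

19 min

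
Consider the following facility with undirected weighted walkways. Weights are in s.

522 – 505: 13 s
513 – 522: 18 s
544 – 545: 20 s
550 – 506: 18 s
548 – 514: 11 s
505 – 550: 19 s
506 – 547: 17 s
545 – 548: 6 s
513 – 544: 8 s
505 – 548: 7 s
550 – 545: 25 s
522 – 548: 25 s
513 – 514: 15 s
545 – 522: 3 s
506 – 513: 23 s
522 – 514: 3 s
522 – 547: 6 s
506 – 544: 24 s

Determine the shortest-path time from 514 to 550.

Enumerating some paths:
514 → 522 → 545 → 550: 3+3+25 = 31
514 → 522 → 505 → 550: 3+13+19 = 35
Cheapest is 514 → 522 → 545 → 550 at 31 s.

31 s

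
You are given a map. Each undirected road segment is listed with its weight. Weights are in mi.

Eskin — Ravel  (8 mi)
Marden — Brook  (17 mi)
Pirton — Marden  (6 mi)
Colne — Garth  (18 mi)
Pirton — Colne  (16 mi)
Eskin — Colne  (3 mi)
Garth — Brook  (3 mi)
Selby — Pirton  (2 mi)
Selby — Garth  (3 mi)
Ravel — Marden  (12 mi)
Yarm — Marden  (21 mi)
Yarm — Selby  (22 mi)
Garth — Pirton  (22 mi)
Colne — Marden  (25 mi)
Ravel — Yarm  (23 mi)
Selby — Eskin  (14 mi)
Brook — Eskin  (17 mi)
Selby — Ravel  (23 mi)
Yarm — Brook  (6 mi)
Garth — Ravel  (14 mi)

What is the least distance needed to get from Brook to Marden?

Running Dijkstra from Brook:
Brook: 0
Garth: 3  (via Brook)
Selby: 6  (via Garth)
Yarm: 6  (via Brook)
Pirton: 8  (via Selby)
Marden: 14  (via Pirton)
Shortest route: Brook–Garth–Selby–Pirton–Marden = 14 mi.

14 mi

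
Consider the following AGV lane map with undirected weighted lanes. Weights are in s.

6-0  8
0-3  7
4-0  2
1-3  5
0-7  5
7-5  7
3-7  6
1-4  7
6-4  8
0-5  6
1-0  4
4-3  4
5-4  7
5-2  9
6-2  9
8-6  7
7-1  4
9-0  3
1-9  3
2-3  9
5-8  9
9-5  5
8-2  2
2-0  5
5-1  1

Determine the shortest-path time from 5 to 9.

Settle nodes by increasing distance from 5:
5: 0
1: 1  (via 5)
9: 4  (via 1)
Shortest route: 5 → 1 → 9 = 4 s.

4 s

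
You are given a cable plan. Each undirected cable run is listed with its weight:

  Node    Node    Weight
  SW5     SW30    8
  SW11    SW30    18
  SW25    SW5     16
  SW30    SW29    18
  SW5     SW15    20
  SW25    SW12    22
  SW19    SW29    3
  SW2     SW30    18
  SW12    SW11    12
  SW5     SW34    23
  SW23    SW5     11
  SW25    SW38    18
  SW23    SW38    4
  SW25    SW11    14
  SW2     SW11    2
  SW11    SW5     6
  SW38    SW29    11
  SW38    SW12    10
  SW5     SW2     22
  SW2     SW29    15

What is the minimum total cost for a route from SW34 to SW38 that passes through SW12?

51

Shortest SW34→SW12: SW34–SW5–SW11–SW12 = 41
Best SW12 to SW38: SW12–SW38 costing 10
Total via SW12: 41 + 10 = 51.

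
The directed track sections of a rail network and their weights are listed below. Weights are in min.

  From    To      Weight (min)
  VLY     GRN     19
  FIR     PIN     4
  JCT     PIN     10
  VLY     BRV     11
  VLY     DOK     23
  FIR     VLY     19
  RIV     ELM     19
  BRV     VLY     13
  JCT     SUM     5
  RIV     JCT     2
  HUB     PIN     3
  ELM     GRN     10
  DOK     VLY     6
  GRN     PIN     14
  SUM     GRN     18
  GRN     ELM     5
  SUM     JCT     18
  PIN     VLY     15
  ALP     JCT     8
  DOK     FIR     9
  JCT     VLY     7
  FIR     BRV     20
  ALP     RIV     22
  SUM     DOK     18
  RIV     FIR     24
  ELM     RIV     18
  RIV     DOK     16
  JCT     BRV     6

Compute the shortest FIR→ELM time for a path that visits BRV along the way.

57 min

Shortest FIR→BRV: FIR → BRV = 20
Best BRV to ELM: BRV → VLY → GRN → ELM costing 37
Total via BRV: 20 + 37 = 57 min.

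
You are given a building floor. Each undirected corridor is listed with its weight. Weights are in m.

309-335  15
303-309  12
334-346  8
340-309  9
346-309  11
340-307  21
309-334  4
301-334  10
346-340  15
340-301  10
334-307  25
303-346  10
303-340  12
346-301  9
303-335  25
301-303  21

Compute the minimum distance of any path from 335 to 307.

44 m

Running Dijkstra from 335:
335: 0
309: 15  (via 335)
334: 19  (via 309)
340: 24  (via 309)
303: 25  (via 335)
346: 26  (via 309)
301: 29  (via 334)
307: 44  (via 334)
Shortest route: 335 → 309 → 334 → 307 = 44 m.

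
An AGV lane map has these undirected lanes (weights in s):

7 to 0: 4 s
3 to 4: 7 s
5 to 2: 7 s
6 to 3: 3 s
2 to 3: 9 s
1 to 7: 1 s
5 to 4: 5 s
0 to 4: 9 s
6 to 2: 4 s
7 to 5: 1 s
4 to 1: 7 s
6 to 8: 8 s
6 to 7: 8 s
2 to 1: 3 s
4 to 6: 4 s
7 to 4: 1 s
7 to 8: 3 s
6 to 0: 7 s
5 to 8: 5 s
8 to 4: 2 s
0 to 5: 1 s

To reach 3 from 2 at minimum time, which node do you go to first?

Compare a few routes:
2 → 6 → 3: 4+3 = 7
2 → 1 → 7 → 4 → 6 → 3: 3+1+1+4+3 = 12
2 → 3: 9 = 9
2 → 1 → 7 → 4 → 3: 3+1+1+7 = 12
Cheapest is 2 → 6 → 3 at 7 s.
So from 2 the first move is to 6.

6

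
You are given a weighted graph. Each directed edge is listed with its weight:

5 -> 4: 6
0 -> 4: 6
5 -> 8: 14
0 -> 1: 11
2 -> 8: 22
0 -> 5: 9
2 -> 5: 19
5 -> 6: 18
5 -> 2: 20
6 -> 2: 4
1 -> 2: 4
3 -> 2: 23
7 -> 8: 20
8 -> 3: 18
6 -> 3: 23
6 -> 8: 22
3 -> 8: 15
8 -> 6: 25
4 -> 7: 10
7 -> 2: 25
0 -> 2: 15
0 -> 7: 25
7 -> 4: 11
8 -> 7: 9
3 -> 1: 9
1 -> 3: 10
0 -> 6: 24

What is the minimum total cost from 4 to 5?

54

Candidate routes:
4 → 7 → 2 → 5: 10+25+19 = 54
4 → 7 → 8 → 6 → 2 → 5: 10+20+25+4+19 = 78
Cheapest is 4 → 7 → 2 → 5 at 54.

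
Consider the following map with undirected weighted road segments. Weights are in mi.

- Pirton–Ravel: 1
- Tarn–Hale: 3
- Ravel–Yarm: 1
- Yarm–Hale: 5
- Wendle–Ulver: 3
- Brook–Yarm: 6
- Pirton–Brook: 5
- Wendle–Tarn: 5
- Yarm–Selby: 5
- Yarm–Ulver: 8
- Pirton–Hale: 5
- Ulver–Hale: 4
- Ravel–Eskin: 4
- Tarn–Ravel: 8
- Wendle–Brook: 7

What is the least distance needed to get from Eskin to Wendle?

Compare a few routes:
Eskin - Ravel - Yarm - Ulver - Wendle: 4+1+8+3 = 16
Eskin - Ravel - Tarn - Wendle: 4+8+5 = 17
The minimum is 16 mi via Eskin - Ravel - Yarm - Ulver - Wendle.

16 mi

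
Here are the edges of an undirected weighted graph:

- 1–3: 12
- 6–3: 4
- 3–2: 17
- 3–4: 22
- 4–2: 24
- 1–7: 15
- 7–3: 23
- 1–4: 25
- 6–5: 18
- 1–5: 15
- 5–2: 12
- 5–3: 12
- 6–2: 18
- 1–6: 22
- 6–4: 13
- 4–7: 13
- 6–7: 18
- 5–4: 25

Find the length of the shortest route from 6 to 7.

18

Running Dijkstra from 6:
6: 0
3: 4  (via 6)
4: 13  (via 6)
1: 16  (via 3)
5: 16  (via 3)
2: 18  (via 6)
7: 18  (via 6)
Shortest route: 6 → 7 = 18.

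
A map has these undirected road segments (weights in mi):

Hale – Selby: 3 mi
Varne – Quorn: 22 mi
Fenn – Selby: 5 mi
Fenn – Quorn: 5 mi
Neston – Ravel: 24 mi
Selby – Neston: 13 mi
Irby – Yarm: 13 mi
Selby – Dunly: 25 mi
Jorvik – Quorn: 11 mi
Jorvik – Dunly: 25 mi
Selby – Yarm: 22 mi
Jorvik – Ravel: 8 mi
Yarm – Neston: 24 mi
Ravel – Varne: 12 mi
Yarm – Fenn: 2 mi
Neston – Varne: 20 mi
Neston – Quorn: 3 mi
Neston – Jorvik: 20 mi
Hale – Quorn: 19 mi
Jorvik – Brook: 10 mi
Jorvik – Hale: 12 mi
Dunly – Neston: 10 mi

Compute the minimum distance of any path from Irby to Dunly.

Candidate routes:
Irby–Yarm–Fenn–Selby–Neston–Dunly: 13+2+5+13+10 = 43
Irby–Yarm–Fenn–Quorn–Neston–Dunly: 13+2+5+3+10 = 33
The minimum is 33 mi via Irby–Yarm–Fenn–Quorn–Neston–Dunly.

33 mi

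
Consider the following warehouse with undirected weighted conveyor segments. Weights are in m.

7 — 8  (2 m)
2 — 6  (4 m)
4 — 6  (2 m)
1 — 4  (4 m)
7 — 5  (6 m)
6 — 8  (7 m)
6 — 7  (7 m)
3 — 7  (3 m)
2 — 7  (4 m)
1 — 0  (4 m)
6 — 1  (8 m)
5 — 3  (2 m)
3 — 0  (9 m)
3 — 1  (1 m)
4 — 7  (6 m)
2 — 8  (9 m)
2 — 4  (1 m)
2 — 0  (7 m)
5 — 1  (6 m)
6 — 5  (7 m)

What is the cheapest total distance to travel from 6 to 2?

Enumerating some paths:
6–2: 4 = 4
6–4–2: 2+1 = 3
Cheapest is 6–4–2 at 3 m.

3 m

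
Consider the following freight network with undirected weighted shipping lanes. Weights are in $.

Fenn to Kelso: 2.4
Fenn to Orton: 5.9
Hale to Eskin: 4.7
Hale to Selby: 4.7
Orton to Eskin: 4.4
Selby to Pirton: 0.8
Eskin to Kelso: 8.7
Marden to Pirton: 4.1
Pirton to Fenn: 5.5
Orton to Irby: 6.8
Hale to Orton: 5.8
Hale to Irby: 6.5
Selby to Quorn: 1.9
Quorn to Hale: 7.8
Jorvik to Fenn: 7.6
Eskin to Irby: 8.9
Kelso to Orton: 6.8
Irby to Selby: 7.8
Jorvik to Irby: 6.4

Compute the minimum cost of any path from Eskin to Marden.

Candidate routes:
Eskin - Hale - Quorn - Selby - Pirton - Marden: 4.7+7.8+1.9+0.8+4.1 = 19.3
Eskin - Hale - Selby - Pirton - Marden: 4.7+4.7+0.8+4.1 = 14.3
Eskin - Orton - Hale - Selby - Pirton - Marden: 4.4+5.8+4.7+0.8+4.1 = 19.8
Cheapest is Eskin - Hale - Selby - Pirton - Marden at $14.3.

$14.3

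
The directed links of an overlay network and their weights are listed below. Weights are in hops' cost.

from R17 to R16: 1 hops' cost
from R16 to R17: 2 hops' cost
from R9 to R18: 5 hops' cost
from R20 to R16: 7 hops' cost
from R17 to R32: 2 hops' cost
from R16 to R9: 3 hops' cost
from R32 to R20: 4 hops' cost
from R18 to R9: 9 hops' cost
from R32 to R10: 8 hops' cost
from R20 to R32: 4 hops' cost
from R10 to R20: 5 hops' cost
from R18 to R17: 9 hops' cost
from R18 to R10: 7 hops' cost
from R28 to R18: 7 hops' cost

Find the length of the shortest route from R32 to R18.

Candidate routes:
R32 → R20 → R16 → R9 → R18: 4+7+3+5 = 19
R32 → R10 → R20 → R16 → R9 → R18: 8+5+7+3+5 = 28
Cheapest is R32 → R20 → R16 → R9 → R18 at 19 hops' cost.

19 hops' cost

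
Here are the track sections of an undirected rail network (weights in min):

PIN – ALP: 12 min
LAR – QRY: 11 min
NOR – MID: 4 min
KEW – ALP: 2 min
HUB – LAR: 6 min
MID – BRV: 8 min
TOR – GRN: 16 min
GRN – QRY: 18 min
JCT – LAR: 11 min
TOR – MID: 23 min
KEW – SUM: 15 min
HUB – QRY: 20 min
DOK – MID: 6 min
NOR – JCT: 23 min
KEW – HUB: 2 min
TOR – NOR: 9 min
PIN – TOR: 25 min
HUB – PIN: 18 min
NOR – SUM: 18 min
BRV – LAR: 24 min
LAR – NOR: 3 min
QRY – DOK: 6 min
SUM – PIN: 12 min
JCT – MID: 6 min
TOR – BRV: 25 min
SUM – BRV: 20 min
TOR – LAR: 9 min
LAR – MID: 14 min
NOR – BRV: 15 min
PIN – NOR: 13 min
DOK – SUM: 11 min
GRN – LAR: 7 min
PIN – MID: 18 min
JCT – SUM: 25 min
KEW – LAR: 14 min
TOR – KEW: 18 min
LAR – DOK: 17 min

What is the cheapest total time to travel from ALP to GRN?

17 min

Candidate routes:
ALP–KEW–LAR–GRN: 2+14+7 = 23
ALP–KEW–HUB–LAR–GRN: 2+2+6+7 = 17
The minimum is 17 min via ALP–KEW–HUB–LAR–GRN.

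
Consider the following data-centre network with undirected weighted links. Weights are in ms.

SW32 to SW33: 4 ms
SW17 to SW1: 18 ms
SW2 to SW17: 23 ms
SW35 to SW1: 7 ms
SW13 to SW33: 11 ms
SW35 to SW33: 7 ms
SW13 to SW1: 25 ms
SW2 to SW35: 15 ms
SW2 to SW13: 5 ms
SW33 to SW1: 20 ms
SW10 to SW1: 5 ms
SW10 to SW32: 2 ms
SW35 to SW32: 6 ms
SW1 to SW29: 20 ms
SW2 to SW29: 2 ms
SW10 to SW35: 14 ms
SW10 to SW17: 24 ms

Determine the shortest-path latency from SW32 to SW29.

Settle nodes by increasing distance from SW32:
SW32: 0
SW10: 2  (via SW32)
SW33: 4  (via SW32)
SW35: 6  (via SW32)
SW1: 7  (via SW10)
SW13: 15  (via SW33)
SW2: 20  (via SW13)
SW29: 22  (via SW2)
Shortest route: SW32 → SW33 → SW13 → SW2 → SW29 = 22 ms.

22 ms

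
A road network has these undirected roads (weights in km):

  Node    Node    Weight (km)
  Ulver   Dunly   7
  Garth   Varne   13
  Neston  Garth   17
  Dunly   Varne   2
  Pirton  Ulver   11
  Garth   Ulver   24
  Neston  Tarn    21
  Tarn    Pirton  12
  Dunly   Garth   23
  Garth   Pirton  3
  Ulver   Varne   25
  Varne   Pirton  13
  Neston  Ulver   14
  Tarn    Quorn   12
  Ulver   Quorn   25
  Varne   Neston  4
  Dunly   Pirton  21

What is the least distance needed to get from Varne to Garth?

13 km

Compare a few routes:
Varne–Garth: 13 = 13
Varne–Pirton–Garth: 13+3 = 16
Varne–Dunly–Ulver–Pirton–Garth: 2+7+11+3 = 23
Varne–Neston–Garth: 4+17 = 21
The minimum is 13 km via Varne–Garth.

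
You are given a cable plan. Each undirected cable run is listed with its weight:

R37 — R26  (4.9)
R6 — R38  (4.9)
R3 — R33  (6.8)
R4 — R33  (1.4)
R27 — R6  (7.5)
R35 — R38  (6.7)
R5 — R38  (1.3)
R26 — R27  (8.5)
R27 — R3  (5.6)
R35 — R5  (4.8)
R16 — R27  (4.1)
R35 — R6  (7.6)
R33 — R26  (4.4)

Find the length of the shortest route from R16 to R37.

17.5

Shortest distances from R16:
R16: 0
R27: 4.1  (via R16)
R3: 9.7  (via R27)
R6: 11.6  (via R27)
R26: 12.6  (via R27)
R33: 16.5  (via R3)
R38: 16.5  (via R6)
R37: 17.5  (via R26)
Shortest route: R16 → R27 → R26 → R37 = 17.5.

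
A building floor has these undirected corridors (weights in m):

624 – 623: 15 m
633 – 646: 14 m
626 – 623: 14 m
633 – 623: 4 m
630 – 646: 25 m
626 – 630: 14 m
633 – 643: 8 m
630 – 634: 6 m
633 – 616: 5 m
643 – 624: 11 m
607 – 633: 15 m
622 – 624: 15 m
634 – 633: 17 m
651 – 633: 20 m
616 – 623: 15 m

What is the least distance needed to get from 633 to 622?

34 m

Candidate routes:
633 → 616 → 623 → 624 → 622: 5+15+15+15 = 50
633 → 623 → 624 → 622: 4+15+15 = 34
633 → 634 → 630 → 626 → 623 → 624 → 622: 17+6+14+14+15+15 = 81
Cheapest is 633 → 623 → 624 → 622 at 34 m.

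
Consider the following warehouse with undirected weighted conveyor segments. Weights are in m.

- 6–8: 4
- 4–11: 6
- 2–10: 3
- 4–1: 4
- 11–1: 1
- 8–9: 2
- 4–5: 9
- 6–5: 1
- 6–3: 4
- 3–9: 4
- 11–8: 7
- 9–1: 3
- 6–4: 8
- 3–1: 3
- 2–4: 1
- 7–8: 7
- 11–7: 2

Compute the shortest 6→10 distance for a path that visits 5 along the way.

14 m

Shortest 6→5: 6–5 = 1
Shortest 5→10: 5–4–2–10 = 13
Total via 5: 1 + 13 = 14 m.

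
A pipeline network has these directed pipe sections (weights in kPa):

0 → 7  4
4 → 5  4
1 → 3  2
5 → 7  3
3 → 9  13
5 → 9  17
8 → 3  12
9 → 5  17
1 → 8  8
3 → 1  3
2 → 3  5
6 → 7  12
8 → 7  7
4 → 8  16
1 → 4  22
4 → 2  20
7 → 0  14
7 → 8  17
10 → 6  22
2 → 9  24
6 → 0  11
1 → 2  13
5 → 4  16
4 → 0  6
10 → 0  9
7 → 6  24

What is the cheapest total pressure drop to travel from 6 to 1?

Compare a few routes:
6 - 0 - 7 - 8 - 3 - 1: 11+4+17+12+3 = 47
6 - 7 - 8 - 3 - 1: 12+17+12+3 = 44
Cheapest is 6 - 7 - 8 - 3 - 1 at 44 kPa.

44 kPa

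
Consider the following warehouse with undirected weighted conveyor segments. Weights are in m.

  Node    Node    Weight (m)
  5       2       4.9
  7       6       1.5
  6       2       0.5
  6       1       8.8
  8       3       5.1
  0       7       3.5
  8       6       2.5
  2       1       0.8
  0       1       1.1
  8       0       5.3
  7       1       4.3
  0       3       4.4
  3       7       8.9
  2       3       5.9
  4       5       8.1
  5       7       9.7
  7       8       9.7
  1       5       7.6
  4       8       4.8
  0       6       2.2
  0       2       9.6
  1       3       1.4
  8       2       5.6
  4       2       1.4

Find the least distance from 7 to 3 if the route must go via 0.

Best 7 to 0: 7 → 0 costing 3.5
Shortest 0→3: 0 → 1 → 3 = 2.5
Total via 0: 3.5 + 2.5 = 6 m.

6 m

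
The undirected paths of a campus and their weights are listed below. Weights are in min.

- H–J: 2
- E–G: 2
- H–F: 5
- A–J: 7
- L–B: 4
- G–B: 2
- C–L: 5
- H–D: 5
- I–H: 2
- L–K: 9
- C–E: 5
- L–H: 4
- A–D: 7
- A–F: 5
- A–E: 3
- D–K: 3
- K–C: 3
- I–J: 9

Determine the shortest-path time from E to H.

12 min

Running Dijkstra from E:
E: 0
G: 2  (via E)
A: 3  (via E)
B: 4  (via G)
C: 5  (via E)
F: 8  (via A)
K: 8  (via C)
L: 8  (via B)
D: 10  (via A)
J: 10  (via A)
H: 12  (via L)
Shortest route: E → G → B → L → H = 12 min.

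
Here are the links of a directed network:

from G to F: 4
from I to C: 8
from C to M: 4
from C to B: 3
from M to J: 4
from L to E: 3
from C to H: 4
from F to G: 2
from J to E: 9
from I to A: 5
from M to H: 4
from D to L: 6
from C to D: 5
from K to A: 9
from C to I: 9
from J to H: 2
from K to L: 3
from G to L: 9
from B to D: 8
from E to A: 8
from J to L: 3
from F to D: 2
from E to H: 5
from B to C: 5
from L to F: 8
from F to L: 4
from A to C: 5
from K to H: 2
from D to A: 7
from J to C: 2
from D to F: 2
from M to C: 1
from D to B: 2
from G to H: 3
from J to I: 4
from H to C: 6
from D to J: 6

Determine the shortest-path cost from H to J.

Candidate routes:
H - C - D - J: 6+5+6 = 17
H - C - M - J: 6+4+4 = 14
The minimum is 14 via H - C - M - J.

14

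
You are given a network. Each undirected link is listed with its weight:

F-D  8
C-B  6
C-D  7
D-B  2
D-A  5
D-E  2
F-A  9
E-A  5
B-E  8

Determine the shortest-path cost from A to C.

12

Compare a few routes:
A → E → D → B → C: 5+2+2+6 = 15
A → E → D → C: 5+2+7 = 14
A → D → C: 5+7 = 12
A → D → B → C: 5+2+6 = 13
The minimum is 12 via A → D → C.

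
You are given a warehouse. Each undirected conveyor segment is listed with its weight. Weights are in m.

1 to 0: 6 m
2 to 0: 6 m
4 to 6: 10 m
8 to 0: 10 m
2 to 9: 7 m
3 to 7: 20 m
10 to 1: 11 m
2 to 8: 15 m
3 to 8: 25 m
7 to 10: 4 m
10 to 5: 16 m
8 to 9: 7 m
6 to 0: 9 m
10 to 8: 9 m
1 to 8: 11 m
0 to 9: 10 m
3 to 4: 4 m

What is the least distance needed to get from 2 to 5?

Enumerating some paths:
2–0–1–10–5: 6+6+11+16 = 39
2–0–8–10–5: 6+10+9+16 = 41
2–0–1–8–10–5: 6+6+11+9+16 = 48
2–8–10–5: 15+9+16 = 40
Cheapest is 2–0–1–10–5 at 39 m.

39 m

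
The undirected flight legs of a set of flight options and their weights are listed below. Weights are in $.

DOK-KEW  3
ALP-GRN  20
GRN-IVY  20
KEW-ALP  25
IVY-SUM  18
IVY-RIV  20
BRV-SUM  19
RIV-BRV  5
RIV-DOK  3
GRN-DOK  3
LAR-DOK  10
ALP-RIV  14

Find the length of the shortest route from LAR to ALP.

$27

Enumerating some paths:
LAR → DOK → KEW → ALP: 10+3+25 = 38
LAR → DOK → GRN → ALP: 10+3+20 = 33
LAR → DOK → RIV → ALP: 10+3+14 = 27
LAR → DOK → GRN → IVY → RIV → ALP: 10+3+20+20+14 = 67
Cheapest is LAR → DOK → RIV → ALP at $27.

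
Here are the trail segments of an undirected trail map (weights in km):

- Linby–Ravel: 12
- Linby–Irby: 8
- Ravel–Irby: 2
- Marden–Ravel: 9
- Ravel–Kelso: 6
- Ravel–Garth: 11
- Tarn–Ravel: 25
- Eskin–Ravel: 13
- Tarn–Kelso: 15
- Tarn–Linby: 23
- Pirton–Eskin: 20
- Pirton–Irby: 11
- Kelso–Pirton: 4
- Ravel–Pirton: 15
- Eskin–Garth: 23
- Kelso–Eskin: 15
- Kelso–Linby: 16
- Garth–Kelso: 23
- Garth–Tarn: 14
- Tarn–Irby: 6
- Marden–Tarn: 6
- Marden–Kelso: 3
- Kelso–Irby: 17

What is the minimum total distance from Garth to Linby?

Candidate routes:
Garth–Ravel–Irby–Linby: 11+2+8 = 21
Garth–Ravel–Linby: 11+12 = 23
The minimum is 21 km via Garth–Ravel–Irby–Linby.

21 km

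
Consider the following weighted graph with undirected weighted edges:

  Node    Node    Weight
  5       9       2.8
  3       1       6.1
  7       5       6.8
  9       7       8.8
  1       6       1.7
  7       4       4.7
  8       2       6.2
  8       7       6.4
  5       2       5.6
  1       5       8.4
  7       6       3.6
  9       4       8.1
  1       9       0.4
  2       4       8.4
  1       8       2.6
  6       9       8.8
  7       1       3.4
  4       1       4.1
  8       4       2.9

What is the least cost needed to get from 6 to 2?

10.5

Enumerating some paths:
6 - 1 - 4 - 2: 1.7+4.1+8.4 = 14.2
6 - 1 - 4 - 8 - 2: 1.7+4.1+2.9+6.2 = 14.9
6 - 1 - 8 - 2: 1.7+2.6+6.2 = 10.5
The minimum is 10.5 via 6 - 1 - 8 - 2.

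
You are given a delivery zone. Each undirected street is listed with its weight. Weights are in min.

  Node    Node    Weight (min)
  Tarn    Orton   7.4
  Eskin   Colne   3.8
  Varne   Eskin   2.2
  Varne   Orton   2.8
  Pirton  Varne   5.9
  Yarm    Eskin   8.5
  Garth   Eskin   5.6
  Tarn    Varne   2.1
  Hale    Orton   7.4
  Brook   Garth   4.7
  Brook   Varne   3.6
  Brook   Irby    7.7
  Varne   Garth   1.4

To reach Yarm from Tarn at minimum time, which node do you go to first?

Varne

Compare a few routes:
Tarn → Orton → Varne → Eskin → Yarm: 7.4+2.8+2.2+8.5 = 20.9
Tarn → Varne → Eskin → Yarm: 2.1+2.2+8.5 = 12.8
Tarn → Varne → Brook → Garth → Eskin → Yarm: 2.1+3.6+4.7+5.6+8.5 = 24.5
Tarn → Varne → Garth → Eskin → Yarm: 2.1+1.4+5.6+8.5 = 17.6
Cheapest is Tarn → Varne → Eskin → Yarm at 12.8 min.
So from Tarn the first move is to Varne.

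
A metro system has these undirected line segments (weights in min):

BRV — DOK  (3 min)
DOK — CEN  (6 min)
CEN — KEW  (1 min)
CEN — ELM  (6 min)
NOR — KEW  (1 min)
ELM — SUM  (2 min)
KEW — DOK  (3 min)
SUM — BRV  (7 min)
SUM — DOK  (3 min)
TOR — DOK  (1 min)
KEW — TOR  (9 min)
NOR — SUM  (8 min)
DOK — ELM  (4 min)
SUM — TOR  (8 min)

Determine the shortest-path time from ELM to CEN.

6 min

Candidate routes:
ELM–CEN: 6 = 6
ELM–DOK–CEN: 4+6 = 10
ELM–SUM–DOK–KEW–CEN: 2+3+3+1 = 9
ELM–DOK–KEW–CEN: 4+3+1 = 8
The minimum is 6 min via ELM–CEN.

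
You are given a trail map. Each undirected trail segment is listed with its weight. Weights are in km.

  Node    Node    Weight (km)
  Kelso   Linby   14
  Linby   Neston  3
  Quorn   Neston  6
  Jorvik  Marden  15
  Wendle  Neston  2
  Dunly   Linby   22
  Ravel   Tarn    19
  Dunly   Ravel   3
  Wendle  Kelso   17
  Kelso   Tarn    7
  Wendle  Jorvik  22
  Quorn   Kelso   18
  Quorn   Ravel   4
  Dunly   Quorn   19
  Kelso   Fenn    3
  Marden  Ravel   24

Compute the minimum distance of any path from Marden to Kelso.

Settle nodes by increasing distance from Marden:
Marden: 0
Jorvik: 15  (via Marden)
Ravel: 24  (via Marden)
Dunly: 27  (via Ravel)
Quorn: 28  (via Ravel)
Neston: 34  (via Quorn)
Wendle: 36  (via Neston)
Linby: 37  (via Neston)
Tarn: 43  (via Ravel)
Kelso: 46  (via Quorn)
Shortest route: Marden → Ravel → Quorn → Kelso = 46 km.

46 km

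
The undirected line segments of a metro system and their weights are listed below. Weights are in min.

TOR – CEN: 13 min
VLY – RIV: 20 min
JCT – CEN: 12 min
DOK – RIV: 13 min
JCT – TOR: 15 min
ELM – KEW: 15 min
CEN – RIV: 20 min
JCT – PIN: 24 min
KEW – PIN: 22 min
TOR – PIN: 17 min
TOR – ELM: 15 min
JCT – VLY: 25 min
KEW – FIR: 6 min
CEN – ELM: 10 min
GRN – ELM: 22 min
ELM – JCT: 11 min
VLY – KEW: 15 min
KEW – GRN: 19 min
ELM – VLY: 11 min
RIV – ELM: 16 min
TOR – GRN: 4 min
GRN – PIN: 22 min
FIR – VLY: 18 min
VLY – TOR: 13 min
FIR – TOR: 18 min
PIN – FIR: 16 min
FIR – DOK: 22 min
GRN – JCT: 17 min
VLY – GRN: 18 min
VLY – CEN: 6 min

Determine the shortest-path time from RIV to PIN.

48 min

Running Dijkstra from RIV:
RIV: 0
DOK: 13  (via RIV)
ELM: 16  (via RIV)
VLY: 20  (via RIV)
CEN: 20  (via RIV)
JCT: 27  (via ELM)
KEW: 31  (via ELM)
TOR: 31  (via ELM)
FIR: 35  (via DOK)
GRN: 35  (via TOR)
PIN: 48  (via TOR)
Shortest route: RIV → ELM → TOR → PIN = 48 min.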